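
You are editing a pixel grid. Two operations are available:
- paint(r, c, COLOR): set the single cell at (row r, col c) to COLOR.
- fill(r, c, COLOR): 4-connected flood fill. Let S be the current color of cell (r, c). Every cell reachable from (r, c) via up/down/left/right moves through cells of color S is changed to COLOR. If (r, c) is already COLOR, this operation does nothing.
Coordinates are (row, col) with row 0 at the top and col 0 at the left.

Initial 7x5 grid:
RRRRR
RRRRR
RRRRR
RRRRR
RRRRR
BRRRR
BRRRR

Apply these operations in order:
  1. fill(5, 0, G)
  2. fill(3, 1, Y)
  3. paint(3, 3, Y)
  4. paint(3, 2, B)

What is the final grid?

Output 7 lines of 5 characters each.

Answer: YYYYY
YYYYY
YYYYY
YYBYY
YYYYY
GYYYY
GYYYY

Derivation:
After op 1 fill(5,0,G) [2 cells changed]:
RRRRR
RRRRR
RRRRR
RRRRR
RRRRR
GRRRR
GRRRR
After op 2 fill(3,1,Y) [33 cells changed]:
YYYYY
YYYYY
YYYYY
YYYYY
YYYYY
GYYYY
GYYYY
After op 3 paint(3,3,Y):
YYYYY
YYYYY
YYYYY
YYYYY
YYYYY
GYYYY
GYYYY
After op 4 paint(3,2,B):
YYYYY
YYYYY
YYYYY
YYBYY
YYYYY
GYYYY
GYYYY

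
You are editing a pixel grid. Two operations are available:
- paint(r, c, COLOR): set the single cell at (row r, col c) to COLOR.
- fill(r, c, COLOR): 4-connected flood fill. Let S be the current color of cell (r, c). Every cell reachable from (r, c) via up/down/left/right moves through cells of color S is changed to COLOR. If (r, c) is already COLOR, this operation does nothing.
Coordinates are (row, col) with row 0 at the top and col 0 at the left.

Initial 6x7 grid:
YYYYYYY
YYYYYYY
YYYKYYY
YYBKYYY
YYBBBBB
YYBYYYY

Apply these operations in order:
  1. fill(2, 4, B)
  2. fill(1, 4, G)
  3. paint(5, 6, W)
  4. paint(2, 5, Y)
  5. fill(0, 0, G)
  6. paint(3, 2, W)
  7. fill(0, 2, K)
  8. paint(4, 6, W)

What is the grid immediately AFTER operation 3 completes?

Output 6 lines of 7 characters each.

After op 1 fill(2,4,B) [29 cells changed]:
BBBBBBB
BBBBBBB
BBBKBBB
BBBKBBB
BBBBBBB
BBBYYYY
After op 2 fill(1,4,G) [36 cells changed]:
GGGGGGG
GGGGGGG
GGGKGGG
GGGKGGG
GGGGGGG
GGGYYYY
After op 3 paint(5,6,W):
GGGGGGG
GGGGGGG
GGGKGGG
GGGKGGG
GGGGGGG
GGGYYYW

Answer: GGGGGGG
GGGGGGG
GGGKGGG
GGGKGGG
GGGGGGG
GGGYYYW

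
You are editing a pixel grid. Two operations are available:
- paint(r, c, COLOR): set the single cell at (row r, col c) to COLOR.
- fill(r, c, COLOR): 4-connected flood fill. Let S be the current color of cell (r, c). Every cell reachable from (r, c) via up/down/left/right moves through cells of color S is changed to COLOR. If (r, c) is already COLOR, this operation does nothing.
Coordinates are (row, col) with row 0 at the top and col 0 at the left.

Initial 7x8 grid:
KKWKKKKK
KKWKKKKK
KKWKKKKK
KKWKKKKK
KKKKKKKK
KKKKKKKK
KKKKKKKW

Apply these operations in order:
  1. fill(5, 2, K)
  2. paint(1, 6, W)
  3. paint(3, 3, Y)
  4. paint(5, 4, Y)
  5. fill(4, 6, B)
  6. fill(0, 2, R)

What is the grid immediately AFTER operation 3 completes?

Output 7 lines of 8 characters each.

Answer: KKWKKKKK
KKWKKKWK
KKWKKKKK
KKWYKKKK
KKKKKKKK
KKKKKKKK
KKKKKKKW

Derivation:
After op 1 fill(5,2,K) [0 cells changed]:
KKWKKKKK
KKWKKKKK
KKWKKKKK
KKWKKKKK
KKKKKKKK
KKKKKKKK
KKKKKKKW
After op 2 paint(1,6,W):
KKWKKKKK
KKWKKKWK
KKWKKKKK
KKWKKKKK
KKKKKKKK
KKKKKKKK
KKKKKKKW
After op 3 paint(3,3,Y):
KKWKKKKK
KKWKKKWK
KKWKKKKK
KKWYKKKK
KKKKKKKK
KKKKKKKK
KKKKKKKW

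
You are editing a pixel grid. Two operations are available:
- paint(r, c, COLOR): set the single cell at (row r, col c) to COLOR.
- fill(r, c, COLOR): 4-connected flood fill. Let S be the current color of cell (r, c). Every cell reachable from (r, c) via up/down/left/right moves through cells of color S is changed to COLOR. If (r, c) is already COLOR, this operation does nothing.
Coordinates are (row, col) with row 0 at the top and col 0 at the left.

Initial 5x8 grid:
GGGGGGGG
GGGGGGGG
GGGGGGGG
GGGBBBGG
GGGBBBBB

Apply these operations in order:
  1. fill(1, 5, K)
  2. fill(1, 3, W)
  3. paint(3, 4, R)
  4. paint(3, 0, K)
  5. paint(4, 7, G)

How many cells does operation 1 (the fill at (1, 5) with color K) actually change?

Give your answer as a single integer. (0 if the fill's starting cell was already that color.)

Answer: 32

Derivation:
After op 1 fill(1,5,K) [32 cells changed]:
KKKKKKKK
KKKKKKKK
KKKKKKKK
KKKBBBKK
KKKBBBBB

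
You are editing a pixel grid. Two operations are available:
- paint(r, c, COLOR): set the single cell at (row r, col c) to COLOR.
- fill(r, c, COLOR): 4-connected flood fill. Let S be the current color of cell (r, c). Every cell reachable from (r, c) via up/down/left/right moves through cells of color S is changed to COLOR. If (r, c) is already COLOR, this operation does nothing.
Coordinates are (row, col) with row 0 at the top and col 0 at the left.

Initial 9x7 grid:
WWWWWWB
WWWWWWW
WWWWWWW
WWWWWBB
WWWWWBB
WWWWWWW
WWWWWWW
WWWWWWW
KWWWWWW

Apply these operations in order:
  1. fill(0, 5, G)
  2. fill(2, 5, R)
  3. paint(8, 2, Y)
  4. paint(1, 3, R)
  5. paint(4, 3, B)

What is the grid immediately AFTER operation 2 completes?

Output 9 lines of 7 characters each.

Answer: RRRRRRB
RRRRRRR
RRRRRRR
RRRRRBB
RRRRRBB
RRRRRRR
RRRRRRR
RRRRRRR
KRRRRRR

Derivation:
After op 1 fill(0,5,G) [57 cells changed]:
GGGGGGB
GGGGGGG
GGGGGGG
GGGGGBB
GGGGGBB
GGGGGGG
GGGGGGG
GGGGGGG
KGGGGGG
After op 2 fill(2,5,R) [57 cells changed]:
RRRRRRB
RRRRRRR
RRRRRRR
RRRRRBB
RRRRRBB
RRRRRRR
RRRRRRR
RRRRRRR
KRRRRRR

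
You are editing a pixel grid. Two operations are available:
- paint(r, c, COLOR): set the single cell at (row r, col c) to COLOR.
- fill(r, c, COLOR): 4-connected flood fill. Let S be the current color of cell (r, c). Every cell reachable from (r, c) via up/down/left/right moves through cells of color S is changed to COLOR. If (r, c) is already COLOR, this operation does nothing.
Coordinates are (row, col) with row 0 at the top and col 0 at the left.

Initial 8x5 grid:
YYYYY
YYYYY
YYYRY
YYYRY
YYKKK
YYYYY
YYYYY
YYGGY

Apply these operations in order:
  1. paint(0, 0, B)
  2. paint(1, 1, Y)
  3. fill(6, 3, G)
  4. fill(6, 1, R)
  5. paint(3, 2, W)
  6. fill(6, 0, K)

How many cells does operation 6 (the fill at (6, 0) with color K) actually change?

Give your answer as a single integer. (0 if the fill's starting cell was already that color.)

Answer: 35

Derivation:
After op 1 paint(0,0,B):
BYYYY
YYYYY
YYYRY
YYYRY
YYKKK
YYYYY
YYYYY
YYGGY
After op 2 paint(1,1,Y):
BYYYY
YYYYY
YYYRY
YYYRY
YYKKK
YYYYY
YYYYY
YYGGY
After op 3 fill(6,3,G) [32 cells changed]:
BGGGG
GGGGG
GGGRG
GGGRG
GGKKK
GGGGG
GGGGG
GGGGG
After op 4 fill(6,1,R) [34 cells changed]:
BRRRR
RRRRR
RRRRR
RRRRR
RRKKK
RRRRR
RRRRR
RRRRR
After op 5 paint(3,2,W):
BRRRR
RRRRR
RRRRR
RRWRR
RRKKK
RRRRR
RRRRR
RRRRR
After op 6 fill(6,0,K) [35 cells changed]:
BKKKK
KKKKK
KKKKK
KKWKK
KKKKK
KKKKK
KKKKK
KKKKK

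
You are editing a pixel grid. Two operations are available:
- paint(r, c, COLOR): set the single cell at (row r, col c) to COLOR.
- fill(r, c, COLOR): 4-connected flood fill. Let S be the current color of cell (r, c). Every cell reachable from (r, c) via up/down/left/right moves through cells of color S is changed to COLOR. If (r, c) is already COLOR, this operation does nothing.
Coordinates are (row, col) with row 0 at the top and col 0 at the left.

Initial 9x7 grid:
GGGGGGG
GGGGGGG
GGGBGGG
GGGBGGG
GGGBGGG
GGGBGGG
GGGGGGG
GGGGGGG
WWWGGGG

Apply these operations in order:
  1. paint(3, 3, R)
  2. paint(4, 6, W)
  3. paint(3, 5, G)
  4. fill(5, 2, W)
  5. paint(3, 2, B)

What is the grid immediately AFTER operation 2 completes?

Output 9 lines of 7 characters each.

After op 1 paint(3,3,R):
GGGGGGG
GGGGGGG
GGGBGGG
GGGRGGG
GGGBGGG
GGGBGGG
GGGGGGG
GGGGGGG
WWWGGGG
After op 2 paint(4,6,W):
GGGGGGG
GGGGGGG
GGGBGGG
GGGRGGG
GGGBGGW
GGGBGGG
GGGGGGG
GGGGGGG
WWWGGGG

Answer: GGGGGGG
GGGGGGG
GGGBGGG
GGGRGGG
GGGBGGW
GGGBGGG
GGGGGGG
GGGGGGG
WWWGGGG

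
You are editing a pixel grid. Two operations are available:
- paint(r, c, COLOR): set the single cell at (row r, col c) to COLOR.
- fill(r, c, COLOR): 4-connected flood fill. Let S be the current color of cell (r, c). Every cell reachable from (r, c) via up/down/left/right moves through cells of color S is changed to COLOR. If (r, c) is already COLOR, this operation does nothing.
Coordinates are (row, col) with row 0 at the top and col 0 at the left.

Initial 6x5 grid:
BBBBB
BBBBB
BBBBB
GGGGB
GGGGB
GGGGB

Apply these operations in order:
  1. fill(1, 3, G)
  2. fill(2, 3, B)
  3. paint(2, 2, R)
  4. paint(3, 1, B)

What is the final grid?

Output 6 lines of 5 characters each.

Answer: BBBBB
BBBBB
BBRBB
BBBBB
BBBBB
BBBBB

Derivation:
After op 1 fill(1,3,G) [18 cells changed]:
GGGGG
GGGGG
GGGGG
GGGGG
GGGGG
GGGGG
After op 2 fill(2,3,B) [30 cells changed]:
BBBBB
BBBBB
BBBBB
BBBBB
BBBBB
BBBBB
After op 3 paint(2,2,R):
BBBBB
BBBBB
BBRBB
BBBBB
BBBBB
BBBBB
After op 4 paint(3,1,B):
BBBBB
BBBBB
BBRBB
BBBBB
BBBBB
BBBBB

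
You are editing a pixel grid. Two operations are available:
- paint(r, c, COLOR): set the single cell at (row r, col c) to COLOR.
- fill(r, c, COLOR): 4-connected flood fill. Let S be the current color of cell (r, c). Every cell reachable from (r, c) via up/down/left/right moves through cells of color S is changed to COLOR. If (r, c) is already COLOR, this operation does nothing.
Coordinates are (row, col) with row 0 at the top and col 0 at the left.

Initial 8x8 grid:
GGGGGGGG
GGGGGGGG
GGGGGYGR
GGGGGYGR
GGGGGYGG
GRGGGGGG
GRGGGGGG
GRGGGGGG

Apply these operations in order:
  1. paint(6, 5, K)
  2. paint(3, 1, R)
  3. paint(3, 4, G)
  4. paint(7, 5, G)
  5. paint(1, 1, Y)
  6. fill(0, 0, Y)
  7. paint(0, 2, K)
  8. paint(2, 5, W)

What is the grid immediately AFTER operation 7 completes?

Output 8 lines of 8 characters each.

Answer: YYKYYYYY
YYYYYYYY
YYYYYYYR
YRYYYYYR
YYYYYYYY
YRYYYYYY
YRYYYKYY
YRYYYYYY

Derivation:
After op 1 paint(6,5,K):
GGGGGGGG
GGGGGGGG
GGGGGYGR
GGGGGYGR
GGGGGYGG
GRGGGGGG
GRGGGKGG
GRGGGGGG
After op 2 paint(3,1,R):
GGGGGGGG
GGGGGGGG
GGGGGYGR
GRGGGYGR
GGGGGYGG
GRGGGGGG
GRGGGKGG
GRGGGGGG
After op 3 paint(3,4,G):
GGGGGGGG
GGGGGGGG
GGGGGYGR
GRGGGYGR
GGGGGYGG
GRGGGGGG
GRGGGKGG
GRGGGGGG
After op 4 paint(7,5,G):
GGGGGGGG
GGGGGGGG
GGGGGYGR
GRGGGYGR
GGGGGYGG
GRGGGGGG
GRGGGKGG
GRGGGGGG
After op 5 paint(1,1,Y):
GGGGGGGG
GYGGGGGG
GGGGGYGR
GRGGGYGR
GGGGGYGG
GRGGGGGG
GRGGGKGG
GRGGGGGG
After op 6 fill(0,0,Y) [53 cells changed]:
YYYYYYYY
YYYYYYYY
YYYYYYYR
YRYYYYYR
YYYYYYYY
YRYYYYYY
YRYYYKYY
YRYYYYYY
After op 7 paint(0,2,K):
YYKYYYYY
YYYYYYYY
YYYYYYYR
YRYYYYYR
YYYYYYYY
YRYYYYYY
YRYYYKYY
YRYYYYYY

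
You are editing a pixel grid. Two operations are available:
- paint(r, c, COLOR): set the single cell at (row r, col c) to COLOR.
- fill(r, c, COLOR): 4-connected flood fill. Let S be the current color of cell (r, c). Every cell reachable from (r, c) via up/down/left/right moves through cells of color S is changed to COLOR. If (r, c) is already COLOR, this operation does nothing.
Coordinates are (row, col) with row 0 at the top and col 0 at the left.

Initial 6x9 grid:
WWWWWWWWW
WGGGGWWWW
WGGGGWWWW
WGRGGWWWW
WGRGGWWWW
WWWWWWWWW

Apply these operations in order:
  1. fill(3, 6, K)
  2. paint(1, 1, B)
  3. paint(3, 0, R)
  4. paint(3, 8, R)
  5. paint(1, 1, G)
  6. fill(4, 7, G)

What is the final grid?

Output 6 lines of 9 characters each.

After op 1 fill(3,6,K) [38 cells changed]:
KKKKKKKKK
KGGGGKKKK
KGGGGKKKK
KGRGGKKKK
KGRGGKKKK
KKKKKKKKK
After op 2 paint(1,1,B):
KKKKKKKKK
KBGGGKKKK
KGGGGKKKK
KGRGGKKKK
KGRGGKKKK
KKKKKKKKK
After op 3 paint(3,0,R):
KKKKKKKKK
KBGGGKKKK
KGGGGKKKK
RGRGGKKKK
KGRGGKKKK
KKKKKKKKK
After op 4 paint(3,8,R):
KKKKKKKKK
KBGGGKKKK
KGGGGKKKK
RGRGGKKKR
KGRGGKKKK
KKKKKKKKK
After op 5 paint(1,1,G):
KKKKKKKKK
KGGGGKKKK
KGGGGKKKK
RGRGGKKKR
KGRGGKKKK
KKKKKKKKK
After op 6 fill(4,7,G) [36 cells changed]:
GGGGGGGGG
GGGGGGGGG
GGGGGGGGG
RGRGGGGGR
GGRGGGGGG
GGGGGGGGG

Answer: GGGGGGGGG
GGGGGGGGG
GGGGGGGGG
RGRGGGGGR
GGRGGGGGG
GGGGGGGGG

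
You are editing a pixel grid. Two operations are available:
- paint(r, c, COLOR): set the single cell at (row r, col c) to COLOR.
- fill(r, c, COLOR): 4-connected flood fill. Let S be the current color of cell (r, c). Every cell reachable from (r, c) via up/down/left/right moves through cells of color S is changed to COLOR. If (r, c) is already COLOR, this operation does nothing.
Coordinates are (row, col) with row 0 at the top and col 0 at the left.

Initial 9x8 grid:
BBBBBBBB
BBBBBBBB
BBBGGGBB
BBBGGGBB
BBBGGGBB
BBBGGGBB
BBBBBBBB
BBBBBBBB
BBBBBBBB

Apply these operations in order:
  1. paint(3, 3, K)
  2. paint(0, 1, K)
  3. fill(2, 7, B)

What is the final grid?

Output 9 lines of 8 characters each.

Answer: BKBBBBBB
BBBBBBBB
BBBGGGBB
BBBKGGBB
BBBGGGBB
BBBGGGBB
BBBBBBBB
BBBBBBBB
BBBBBBBB

Derivation:
After op 1 paint(3,3,K):
BBBBBBBB
BBBBBBBB
BBBGGGBB
BBBKGGBB
BBBGGGBB
BBBGGGBB
BBBBBBBB
BBBBBBBB
BBBBBBBB
After op 2 paint(0,1,K):
BKBBBBBB
BBBBBBBB
BBBGGGBB
BBBKGGBB
BBBGGGBB
BBBGGGBB
BBBBBBBB
BBBBBBBB
BBBBBBBB
After op 3 fill(2,7,B) [0 cells changed]:
BKBBBBBB
BBBBBBBB
BBBGGGBB
BBBKGGBB
BBBGGGBB
BBBGGGBB
BBBBBBBB
BBBBBBBB
BBBBBBBB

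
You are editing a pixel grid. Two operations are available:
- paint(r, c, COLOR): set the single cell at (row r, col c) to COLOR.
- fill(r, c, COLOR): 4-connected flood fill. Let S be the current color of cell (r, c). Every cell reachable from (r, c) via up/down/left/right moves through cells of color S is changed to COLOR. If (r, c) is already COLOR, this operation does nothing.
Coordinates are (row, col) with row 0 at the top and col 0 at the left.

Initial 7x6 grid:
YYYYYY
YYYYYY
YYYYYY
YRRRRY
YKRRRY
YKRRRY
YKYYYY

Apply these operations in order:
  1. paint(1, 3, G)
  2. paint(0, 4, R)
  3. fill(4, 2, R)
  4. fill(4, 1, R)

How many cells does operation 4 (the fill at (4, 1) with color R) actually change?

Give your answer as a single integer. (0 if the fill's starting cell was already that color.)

Answer: 3

Derivation:
After op 1 paint(1,3,G):
YYYYYY
YYYGYY
YYYYYY
YRRRRY
YKRRRY
YKRRRY
YKYYYY
After op 2 paint(0,4,R):
YYYYRY
YYYGYY
YYYYYY
YRRRRY
YKRRRY
YKRRRY
YKYYYY
After op 3 fill(4,2,R) [0 cells changed]:
YYYYRY
YYYGYY
YYYYYY
YRRRRY
YKRRRY
YKRRRY
YKYYYY
After op 4 fill(4,1,R) [3 cells changed]:
YYYYRY
YYYGYY
YYYYYY
YRRRRY
YRRRRY
YRRRRY
YRYYYY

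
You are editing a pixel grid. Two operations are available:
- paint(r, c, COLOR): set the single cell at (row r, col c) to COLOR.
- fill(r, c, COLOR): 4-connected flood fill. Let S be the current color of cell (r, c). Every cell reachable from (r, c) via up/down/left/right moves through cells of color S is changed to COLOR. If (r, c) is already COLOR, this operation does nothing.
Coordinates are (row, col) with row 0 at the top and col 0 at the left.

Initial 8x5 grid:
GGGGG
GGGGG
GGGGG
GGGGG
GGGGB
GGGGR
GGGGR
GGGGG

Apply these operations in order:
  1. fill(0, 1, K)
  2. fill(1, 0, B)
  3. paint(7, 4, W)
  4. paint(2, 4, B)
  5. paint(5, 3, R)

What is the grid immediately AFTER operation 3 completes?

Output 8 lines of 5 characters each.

After op 1 fill(0,1,K) [37 cells changed]:
KKKKK
KKKKK
KKKKK
KKKKK
KKKKB
KKKKR
KKKKR
KKKKK
After op 2 fill(1,0,B) [37 cells changed]:
BBBBB
BBBBB
BBBBB
BBBBB
BBBBB
BBBBR
BBBBR
BBBBB
After op 3 paint(7,4,W):
BBBBB
BBBBB
BBBBB
BBBBB
BBBBB
BBBBR
BBBBR
BBBBW

Answer: BBBBB
BBBBB
BBBBB
BBBBB
BBBBB
BBBBR
BBBBR
BBBBW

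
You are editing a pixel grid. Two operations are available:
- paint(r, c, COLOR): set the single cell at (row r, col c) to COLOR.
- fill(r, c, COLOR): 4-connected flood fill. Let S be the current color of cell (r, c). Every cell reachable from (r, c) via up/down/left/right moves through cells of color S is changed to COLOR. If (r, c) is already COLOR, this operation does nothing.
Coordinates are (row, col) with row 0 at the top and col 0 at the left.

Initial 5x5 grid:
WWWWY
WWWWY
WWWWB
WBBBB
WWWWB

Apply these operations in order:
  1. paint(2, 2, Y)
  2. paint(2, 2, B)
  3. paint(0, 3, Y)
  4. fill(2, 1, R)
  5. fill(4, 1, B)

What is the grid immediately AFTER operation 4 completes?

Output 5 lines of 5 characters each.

After op 1 paint(2,2,Y):
WWWWY
WWWWY
WWYWB
WBBBB
WWWWB
After op 2 paint(2,2,B):
WWWWY
WWWWY
WWBWB
WBBBB
WWWWB
After op 3 paint(0,3,Y):
WWWYY
WWWWY
WWBWB
WBBBB
WWWWB
After op 4 fill(2,1,R) [15 cells changed]:
RRRYY
RRRRY
RRBRB
RBBBB
RRRRB

Answer: RRRYY
RRRRY
RRBRB
RBBBB
RRRRB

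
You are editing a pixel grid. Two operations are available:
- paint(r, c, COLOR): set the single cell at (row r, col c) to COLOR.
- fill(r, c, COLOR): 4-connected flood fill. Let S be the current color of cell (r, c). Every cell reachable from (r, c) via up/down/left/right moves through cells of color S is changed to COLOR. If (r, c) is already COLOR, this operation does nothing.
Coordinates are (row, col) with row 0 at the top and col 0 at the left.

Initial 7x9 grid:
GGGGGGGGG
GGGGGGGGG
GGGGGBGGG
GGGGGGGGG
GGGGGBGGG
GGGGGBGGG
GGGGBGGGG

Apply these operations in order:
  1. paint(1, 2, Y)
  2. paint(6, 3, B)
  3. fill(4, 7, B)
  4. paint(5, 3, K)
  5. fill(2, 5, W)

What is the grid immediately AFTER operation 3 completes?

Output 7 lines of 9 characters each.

Answer: BBBBBBBBB
BBYBBBBBB
BBBBBBBBB
BBBBBBBBB
BBBBBBBBB
BBBBBBBBB
BBBBBBBBB

Derivation:
After op 1 paint(1,2,Y):
GGGGGGGGG
GGYGGGGGG
GGGGGBGGG
GGGGGGGGG
GGGGGBGGG
GGGGGBGGG
GGGGBGGGG
After op 2 paint(6,3,B):
GGGGGGGGG
GGYGGGGGG
GGGGGBGGG
GGGGGGGGG
GGGGGBGGG
GGGGGBGGG
GGGBBGGGG
After op 3 fill(4,7,B) [57 cells changed]:
BBBBBBBBB
BBYBBBBBB
BBBBBBBBB
BBBBBBBBB
BBBBBBBBB
BBBBBBBBB
BBBBBBBBB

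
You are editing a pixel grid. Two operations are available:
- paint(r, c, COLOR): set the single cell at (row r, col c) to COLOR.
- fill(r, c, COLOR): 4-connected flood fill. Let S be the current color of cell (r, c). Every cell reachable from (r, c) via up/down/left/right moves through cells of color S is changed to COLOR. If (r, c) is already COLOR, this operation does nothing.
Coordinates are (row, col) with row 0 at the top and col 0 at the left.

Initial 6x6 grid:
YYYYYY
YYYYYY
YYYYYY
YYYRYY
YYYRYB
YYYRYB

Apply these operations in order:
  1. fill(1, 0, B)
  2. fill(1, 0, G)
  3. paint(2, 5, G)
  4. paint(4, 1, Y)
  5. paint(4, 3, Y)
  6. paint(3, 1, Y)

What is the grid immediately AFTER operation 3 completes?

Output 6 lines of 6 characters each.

After op 1 fill(1,0,B) [31 cells changed]:
BBBBBB
BBBBBB
BBBBBB
BBBRBB
BBBRBB
BBBRBB
After op 2 fill(1,0,G) [33 cells changed]:
GGGGGG
GGGGGG
GGGGGG
GGGRGG
GGGRGG
GGGRGG
After op 3 paint(2,5,G):
GGGGGG
GGGGGG
GGGGGG
GGGRGG
GGGRGG
GGGRGG

Answer: GGGGGG
GGGGGG
GGGGGG
GGGRGG
GGGRGG
GGGRGG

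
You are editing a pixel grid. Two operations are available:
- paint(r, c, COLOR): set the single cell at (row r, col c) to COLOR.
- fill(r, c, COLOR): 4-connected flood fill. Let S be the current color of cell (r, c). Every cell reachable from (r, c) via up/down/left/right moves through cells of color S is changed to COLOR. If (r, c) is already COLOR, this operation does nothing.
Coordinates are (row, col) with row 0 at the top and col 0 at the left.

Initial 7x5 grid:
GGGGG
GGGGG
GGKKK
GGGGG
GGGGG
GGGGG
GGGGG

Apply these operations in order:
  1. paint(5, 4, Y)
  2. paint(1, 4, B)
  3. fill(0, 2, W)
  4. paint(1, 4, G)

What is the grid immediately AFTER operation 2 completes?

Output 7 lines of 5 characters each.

Answer: GGGGG
GGGGB
GGKKK
GGGGG
GGGGG
GGGGY
GGGGG

Derivation:
After op 1 paint(5,4,Y):
GGGGG
GGGGG
GGKKK
GGGGG
GGGGG
GGGGY
GGGGG
After op 2 paint(1,4,B):
GGGGG
GGGGB
GGKKK
GGGGG
GGGGG
GGGGY
GGGGG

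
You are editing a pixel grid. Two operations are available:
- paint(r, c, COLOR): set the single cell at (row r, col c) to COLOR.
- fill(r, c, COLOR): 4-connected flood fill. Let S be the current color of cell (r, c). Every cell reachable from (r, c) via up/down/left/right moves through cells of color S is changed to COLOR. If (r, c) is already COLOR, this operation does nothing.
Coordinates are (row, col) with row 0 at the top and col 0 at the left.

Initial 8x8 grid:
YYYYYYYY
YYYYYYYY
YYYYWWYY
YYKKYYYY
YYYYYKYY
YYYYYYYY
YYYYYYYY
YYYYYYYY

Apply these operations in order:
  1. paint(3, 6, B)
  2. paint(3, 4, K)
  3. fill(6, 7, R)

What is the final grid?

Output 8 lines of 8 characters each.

Answer: RRRRRRRR
RRRRRRRR
RRRRWWRR
RRKKKYBR
RRRRRKRR
RRRRRRRR
RRRRRRRR
RRRRRRRR

Derivation:
After op 1 paint(3,6,B):
YYYYYYYY
YYYYYYYY
YYYYWWYY
YYKKYYBY
YYYYYKYY
YYYYYYYY
YYYYYYYY
YYYYYYYY
After op 2 paint(3,4,K):
YYYYYYYY
YYYYYYYY
YYYYWWYY
YYKKKYBY
YYYYYKYY
YYYYYYYY
YYYYYYYY
YYYYYYYY
After op 3 fill(6,7,R) [56 cells changed]:
RRRRRRRR
RRRRRRRR
RRRRWWRR
RRKKKYBR
RRRRRKRR
RRRRRRRR
RRRRRRRR
RRRRRRRR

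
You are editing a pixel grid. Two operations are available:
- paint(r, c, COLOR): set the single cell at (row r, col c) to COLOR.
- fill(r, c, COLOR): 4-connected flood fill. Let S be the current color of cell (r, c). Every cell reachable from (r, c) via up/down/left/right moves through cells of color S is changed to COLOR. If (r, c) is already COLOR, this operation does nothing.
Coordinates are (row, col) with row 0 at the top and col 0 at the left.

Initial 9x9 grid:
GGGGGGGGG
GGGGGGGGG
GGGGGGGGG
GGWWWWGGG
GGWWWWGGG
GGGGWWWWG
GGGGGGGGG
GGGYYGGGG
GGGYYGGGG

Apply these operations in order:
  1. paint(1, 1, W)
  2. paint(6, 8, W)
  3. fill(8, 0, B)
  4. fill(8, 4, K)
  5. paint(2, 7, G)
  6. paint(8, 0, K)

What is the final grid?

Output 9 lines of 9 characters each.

After op 1 paint(1,1,W):
GGGGGGGGG
GWGGGGGGG
GGGGGGGGG
GGWWWWGGG
GGWWWWGGG
GGGGWWWWG
GGGGGGGGG
GGGYYGGGG
GGGYYGGGG
After op 2 paint(6,8,W):
GGGGGGGGG
GWGGGGGGG
GGGGGGGGG
GGWWWWGGG
GGWWWWGGG
GGGGWWWWG
GGGGGGGGW
GGGYYGGGG
GGGYYGGGG
After op 3 fill(8,0,B) [63 cells changed]:
BBBBBBBBB
BWBBBBBBB
BBBBBBBBB
BBWWWWBBB
BBWWWWBBB
BBBBWWWWB
BBBBBBBBW
BBBYYBBBB
BBBYYBBBB
After op 4 fill(8,4,K) [4 cells changed]:
BBBBBBBBB
BWBBBBBBB
BBBBBBBBB
BBWWWWBBB
BBWWWWBBB
BBBBWWWWB
BBBBBBBBW
BBBKKBBBB
BBBKKBBBB
After op 5 paint(2,7,G):
BBBBBBBBB
BWBBBBBBB
BBBBBBBGB
BBWWWWBBB
BBWWWWBBB
BBBBWWWWB
BBBBBBBBW
BBBKKBBBB
BBBKKBBBB
After op 6 paint(8,0,K):
BBBBBBBBB
BWBBBBBBB
BBBBBBBGB
BBWWWWBBB
BBWWWWBBB
BBBBWWWWB
BBBBBBBBW
BBBKKBBBB
KBBKKBBBB

Answer: BBBBBBBBB
BWBBBBBBB
BBBBBBBGB
BBWWWWBBB
BBWWWWBBB
BBBBWWWWB
BBBBBBBBW
BBBKKBBBB
KBBKKBBBB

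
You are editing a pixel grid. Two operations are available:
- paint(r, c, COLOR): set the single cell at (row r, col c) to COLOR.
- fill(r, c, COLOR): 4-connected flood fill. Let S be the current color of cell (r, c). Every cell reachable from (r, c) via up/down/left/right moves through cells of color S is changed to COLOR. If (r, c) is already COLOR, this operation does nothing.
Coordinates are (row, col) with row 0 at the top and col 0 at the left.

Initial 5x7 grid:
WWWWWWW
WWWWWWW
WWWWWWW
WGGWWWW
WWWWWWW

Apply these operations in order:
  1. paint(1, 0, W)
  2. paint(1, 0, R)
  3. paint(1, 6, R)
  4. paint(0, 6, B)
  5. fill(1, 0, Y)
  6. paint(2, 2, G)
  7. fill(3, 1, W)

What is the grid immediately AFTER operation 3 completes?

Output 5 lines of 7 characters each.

After op 1 paint(1,0,W):
WWWWWWW
WWWWWWW
WWWWWWW
WGGWWWW
WWWWWWW
After op 2 paint(1,0,R):
WWWWWWW
RWWWWWW
WWWWWWW
WGGWWWW
WWWWWWW
After op 3 paint(1,6,R):
WWWWWWW
RWWWWWR
WWWWWWW
WGGWWWW
WWWWWWW

Answer: WWWWWWW
RWWWWWR
WWWWWWW
WGGWWWW
WWWWWWW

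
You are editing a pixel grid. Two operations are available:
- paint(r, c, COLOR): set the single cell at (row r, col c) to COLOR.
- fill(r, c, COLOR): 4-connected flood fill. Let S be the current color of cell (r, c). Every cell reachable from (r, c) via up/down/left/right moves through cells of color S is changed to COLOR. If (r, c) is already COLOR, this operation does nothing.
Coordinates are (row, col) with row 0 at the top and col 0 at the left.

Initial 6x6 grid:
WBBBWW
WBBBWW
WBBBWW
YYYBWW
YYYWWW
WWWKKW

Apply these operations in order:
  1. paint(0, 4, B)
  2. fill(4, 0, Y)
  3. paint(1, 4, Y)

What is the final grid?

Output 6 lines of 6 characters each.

Answer: WBBBBW
WBBBYW
WBBBWW
YYYBWW
YYYWWW
WWWKKW

Derivation:
After op 1 paint(0,4,B):
WBBBBW
WBBBWW
WBBBWW
YYYBWW
YYYWWW
WWWKKW
After op 2 fill(4,0,Y) [0 cells changed]:
WBBBBW
WBBBWW
WBBBWW
YYYBWW
YYYWWW
WWWKKW
After op 3 paint(1,4,Y):
WBBBBW
WBBBYW
WBBBWW
YYYBWW
YYYWWW
WWWKKW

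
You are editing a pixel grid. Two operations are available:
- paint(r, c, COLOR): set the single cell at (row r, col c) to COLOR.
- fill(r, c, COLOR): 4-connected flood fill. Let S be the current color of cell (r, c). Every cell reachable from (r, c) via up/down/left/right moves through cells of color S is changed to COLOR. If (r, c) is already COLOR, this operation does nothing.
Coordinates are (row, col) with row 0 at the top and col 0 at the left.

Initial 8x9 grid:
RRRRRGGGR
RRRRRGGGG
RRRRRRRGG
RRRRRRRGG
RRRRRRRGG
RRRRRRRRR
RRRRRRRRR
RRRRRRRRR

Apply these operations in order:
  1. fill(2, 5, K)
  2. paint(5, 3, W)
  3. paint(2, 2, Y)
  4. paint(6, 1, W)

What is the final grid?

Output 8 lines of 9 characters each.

Answer: KKKKKGGGR
KKKKKGGGG
KKYKKKKGG
KKKKKKKGG
KKKKKKKGG
KKKWKKKKK
KWKKKKKKK
KKKKKKKKK

Derivation:
After op 1 fill(2,5,K) [58 cells changed]:
KKKKKGGGR
KKKKKGGGG
KKKKKKKGG
KKKKKKKGG
KKKKKKKGG
KKKKKKKKK
KKKKKKKKK
KKKKKKKKK
After op 2 paint(5,3,W):
KKKKKGGGR
KKKKKGGGG
KKKKKKKGG
KKKKKKKGG
KKKKKKKGG
KKKWKKKKK
KKKKKKKKK
KKKKKKKKK
After op 3 paint(2,2,Y):
KKKKKGGGR
KKKKKGGGG
KKYKKKKGG
KKKKKKKGG
KKKKKKKGG
KKKWKKKKK
KKKKKKKKK
KKKKKKKKK
After op 4 paint(6,1,W):
KKKKKGGGR
KKKKKGGGG
KKYKKKKGG
KKKKKKKGG
KKKKKKKGG
KKKWKKKKK
KWKKKKKKK
KKKKKKKKK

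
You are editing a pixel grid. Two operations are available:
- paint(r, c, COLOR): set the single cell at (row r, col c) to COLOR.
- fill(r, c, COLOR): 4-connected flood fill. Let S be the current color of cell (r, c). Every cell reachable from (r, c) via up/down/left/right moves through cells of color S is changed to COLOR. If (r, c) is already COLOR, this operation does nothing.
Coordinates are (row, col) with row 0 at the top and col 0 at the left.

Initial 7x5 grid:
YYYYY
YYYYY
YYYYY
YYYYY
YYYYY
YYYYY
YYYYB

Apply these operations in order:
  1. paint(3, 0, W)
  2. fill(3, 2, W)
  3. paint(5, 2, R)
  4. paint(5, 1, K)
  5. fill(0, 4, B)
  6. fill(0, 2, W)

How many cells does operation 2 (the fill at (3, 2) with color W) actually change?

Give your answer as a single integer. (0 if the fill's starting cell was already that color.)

After op 1 paint(3,0,W):
YYYYY
YYYYY
YYYYY
WYYYY
YYYYY
YYYYY
YYYYB
After op 2 fill(3,2,W) [33 cells changed]:
WWWWW
WWWWW
WWWWW
WWWWW
WWWWW
WWWWW
WWWWB

Answer: 33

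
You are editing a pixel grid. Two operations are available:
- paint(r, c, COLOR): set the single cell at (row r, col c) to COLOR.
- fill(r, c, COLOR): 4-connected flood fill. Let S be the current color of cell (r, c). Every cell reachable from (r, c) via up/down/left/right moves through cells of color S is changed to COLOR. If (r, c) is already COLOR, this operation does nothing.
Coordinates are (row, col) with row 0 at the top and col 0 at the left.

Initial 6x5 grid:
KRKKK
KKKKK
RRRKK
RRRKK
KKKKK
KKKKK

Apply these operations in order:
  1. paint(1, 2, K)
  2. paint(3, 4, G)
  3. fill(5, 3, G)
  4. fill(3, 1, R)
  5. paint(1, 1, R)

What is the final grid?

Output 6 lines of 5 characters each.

Answer: GRGGG
GRGGG
RRRGG
RRRGG
GGGGG
GGGGG

Derivation:
After op 1 paint(1,2,K):
KRKKK
KKKKK
RRRKK
RRRKK
KKKKK
KKKKK
After op 2 paint(3,4,G):
KRKKK
KKKKK
RRRKK
RRRKG
KKKKK
KKKKK
After op 3 fill(5,3,G) [22 cells changed]:
GRGGG
GGGGG
RRRGG
RRRGG
GGGGG
GGGGG
After op 4 fill(3,1,R) [0 cells changed]:
GRGGG
GGGGG
RRRGG
RRRGG
GGGGG
GGGGG
After op 5 paint(1,1,R):
GRGGG
GRGGG
RRRGG
RRRGG
GGGGG
GGGGG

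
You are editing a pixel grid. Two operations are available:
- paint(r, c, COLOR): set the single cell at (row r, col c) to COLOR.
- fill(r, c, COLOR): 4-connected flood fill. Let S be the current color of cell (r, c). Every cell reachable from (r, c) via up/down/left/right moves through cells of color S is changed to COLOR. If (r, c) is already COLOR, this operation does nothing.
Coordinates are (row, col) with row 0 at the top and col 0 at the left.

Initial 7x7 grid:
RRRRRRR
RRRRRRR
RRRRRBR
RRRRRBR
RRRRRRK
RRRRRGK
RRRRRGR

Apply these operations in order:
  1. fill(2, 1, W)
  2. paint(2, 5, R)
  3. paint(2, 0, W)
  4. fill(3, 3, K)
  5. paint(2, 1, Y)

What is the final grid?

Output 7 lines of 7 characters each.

After op 1 fill(2,1,W) [42 cells changed]:
WWWWWWW
WWWWWWW
WWWWWBW
WWWWWBW
WWWWWWK
WWWWWGK
WWWWWGR
After op 2 paint(2,5,R):
WWWWWWW
WWWWWWW
WWWWWRW
WWWWWBW
WWWWWWK
WWWWWGK
WWWWWGR
After op 3 paint(2,0,W):
WWWWWWW
WWWWWWW
WWWWWRW
WWWWWBW
WWWWWWK
WWWWWGK
WWWWWGR
After op 4 fill(3,3,K) [42 cells changed]:
KKKKKKK
KKKKKKK
KKKKKRK
KKKKKBK
KKKKKKK
KKKKKGK
KKKKKGR
After op 5 paint(2,1,Y):
KKKKKKK
KKKKKKK
KYKKKRK
KKKKKBK
KKKKKKK
KKKKKGK
KKKKKGR

Answer: KKKKKKK
KKKKKKK
KYKKKRK
KKKKKBK
KKKKKKK
KKKKKGK
KKKKKGR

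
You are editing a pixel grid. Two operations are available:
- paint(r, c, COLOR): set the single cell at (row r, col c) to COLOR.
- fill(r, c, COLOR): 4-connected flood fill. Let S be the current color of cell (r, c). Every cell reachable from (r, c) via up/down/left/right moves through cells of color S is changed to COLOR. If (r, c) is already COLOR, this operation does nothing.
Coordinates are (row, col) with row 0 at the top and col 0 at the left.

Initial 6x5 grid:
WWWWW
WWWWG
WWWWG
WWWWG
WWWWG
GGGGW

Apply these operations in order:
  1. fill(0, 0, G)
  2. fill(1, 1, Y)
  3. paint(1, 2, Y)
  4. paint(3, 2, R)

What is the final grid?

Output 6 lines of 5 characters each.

Answer: YYYYY
YYYYY
YYYYY
YYRYY
YYYYY
YYYYW

Derivation:
After op 1 fill(0,0,G) [21 cells changed]:
GGGGG
GGGGG
GGGGG
GGGGG
GGGGG
GGGGW
After op 2 fill(1,1,Y) [29 cells changed]:
YYYYY
YYYYY
YYYYY
YYYYY
YYYYY
YYYYW
After op 3 paint(1,2,Y):
YYYYY
YYYYY
YYYYY
YYYYY
YYYYY
YYYYW
After op 4 paint(3,2,R):
YYYYY
YYYYY
YYYYY
YYRYY
YYYYY
YYYYW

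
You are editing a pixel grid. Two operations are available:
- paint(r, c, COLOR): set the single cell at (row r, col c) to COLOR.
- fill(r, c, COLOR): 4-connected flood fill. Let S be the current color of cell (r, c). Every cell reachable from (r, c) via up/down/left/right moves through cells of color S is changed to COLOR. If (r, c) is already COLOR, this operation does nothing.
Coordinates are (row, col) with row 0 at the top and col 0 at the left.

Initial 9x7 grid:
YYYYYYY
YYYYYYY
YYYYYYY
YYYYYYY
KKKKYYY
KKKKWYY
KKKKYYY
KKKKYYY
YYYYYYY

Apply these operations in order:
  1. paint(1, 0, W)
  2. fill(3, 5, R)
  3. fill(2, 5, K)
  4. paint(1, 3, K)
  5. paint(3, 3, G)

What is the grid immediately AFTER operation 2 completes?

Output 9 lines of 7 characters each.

After op 1 paint(1,0,W):
YYYYYYY
WYYYYYY
YYYYYYY
YYYYYYY
KKKKYYY
KKKKWYY
KKKKYYY
KKKKYYY
YYYYYYY
After op 2 fill(3,5,R) [45 cells changed]:
RRRRRRR
WRRRRRR
RRRRRRR
RRRRRRR
KKKKRRR
KKKKWRR
KKKKRRR
KKKKRRR
RRRRRRR

Answer: RRRRRRR
WRRRRRR
RRRRRRR
RRRRRRR
KKKKRRR
KKKKWRR
KKKKRRR
KKKKRRR
RRRRRRR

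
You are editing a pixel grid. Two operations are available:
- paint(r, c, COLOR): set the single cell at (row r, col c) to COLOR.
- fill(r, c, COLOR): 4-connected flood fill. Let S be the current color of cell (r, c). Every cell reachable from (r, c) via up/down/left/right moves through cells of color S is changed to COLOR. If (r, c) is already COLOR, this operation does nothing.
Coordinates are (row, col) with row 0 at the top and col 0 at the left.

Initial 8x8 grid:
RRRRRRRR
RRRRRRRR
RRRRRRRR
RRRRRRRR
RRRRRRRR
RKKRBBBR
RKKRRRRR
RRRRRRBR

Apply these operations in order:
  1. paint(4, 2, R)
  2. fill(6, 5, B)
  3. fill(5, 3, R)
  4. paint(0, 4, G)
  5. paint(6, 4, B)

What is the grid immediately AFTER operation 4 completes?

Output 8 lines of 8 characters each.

After op 1 paint(4,2,R):
RRRRRRRR
RRRRRRRR
RRRRRRRR
RRRRRRRR
RRRRRRRR
RKKRBBBR
RKKRRRRR
RRRRRRBR
After op 2 fill(6,5,B) [56 cells changed]:
BBBBBBBB
BBBBBBBB
BBBBBBBB
BBBBBBBB
BBBBBBBB
BKKBBBBB
BKKBBBBB
BBBBBBBB
After op 3 fill(5,3,R) [60 cells changed]:
RRRRRRRR
RRRRRRRR
RRRRRRRR
RRRRRRRR
RRRRRRRR
RKKRRRRR
RKKRRRRR
RRRRRRRR
After op 4 paint(0,4,G):
RRRRGRRR
RRRRRRRR
RRRRRRRR
RRRRRRRR
RRRRRRRR
RKKRRRRR
RKKRRRRR
RRRRRRRR

Answer: RRRRGRRR
RRRRRRRR
RRRRRRRR
RRRRRRRR
RRRRRRRR
RKKRRRRR
RKKRRRRR
RRRRRRRR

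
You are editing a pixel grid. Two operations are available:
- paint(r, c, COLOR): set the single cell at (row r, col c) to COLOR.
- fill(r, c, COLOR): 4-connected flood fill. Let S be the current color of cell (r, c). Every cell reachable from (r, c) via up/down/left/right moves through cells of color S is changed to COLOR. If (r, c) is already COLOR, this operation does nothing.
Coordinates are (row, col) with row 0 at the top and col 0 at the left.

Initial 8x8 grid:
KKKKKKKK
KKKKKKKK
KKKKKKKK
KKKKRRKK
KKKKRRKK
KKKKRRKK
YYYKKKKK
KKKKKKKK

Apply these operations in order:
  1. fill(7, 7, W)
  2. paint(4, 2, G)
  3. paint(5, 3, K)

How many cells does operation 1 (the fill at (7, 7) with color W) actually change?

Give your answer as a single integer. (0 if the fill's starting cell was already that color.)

After op 1 fill(7,7,W) [55 cells changed]:
WWWWWWWW
WWWWWWWW
WWWWWWWW
WWWWRRWW
WWWWRRWW
WWWWRRWW
YYYWWWWW
WWWWWWWW

Answer: 55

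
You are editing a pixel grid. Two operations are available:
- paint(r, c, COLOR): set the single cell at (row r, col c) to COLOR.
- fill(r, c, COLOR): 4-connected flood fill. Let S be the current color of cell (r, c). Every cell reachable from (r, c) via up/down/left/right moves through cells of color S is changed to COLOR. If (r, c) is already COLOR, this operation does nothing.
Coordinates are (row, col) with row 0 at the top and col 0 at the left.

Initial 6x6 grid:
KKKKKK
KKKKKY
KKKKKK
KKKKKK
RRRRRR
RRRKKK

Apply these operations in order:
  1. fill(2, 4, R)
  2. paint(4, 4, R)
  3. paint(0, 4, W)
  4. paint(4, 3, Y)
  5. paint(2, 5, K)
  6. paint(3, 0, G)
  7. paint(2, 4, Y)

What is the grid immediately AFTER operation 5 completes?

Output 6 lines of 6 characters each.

Answer: RRRRWR
RRRRRY
RRRRRK
RRRRRR
RRRYRR
RRRKKK

Derivation:
After op 1 fill(2,4,R) [23 cells changed]:
RRRRRR
RRRRRY
RRRRRR
RRRRRR
RRRRRR
RRRKKK
After op 2 paint(4,4,R):
RRRRRR
RRRRRY
RRRRRR
RRRRRR
RRRRRR
RRRKKK
After op 3 paint(0,4,W):
RRRRWR
RRRRRY
RRRRRR
RRRRRR
RRRRRR
RRRKKK
After op 4 paint(4,3,Y):
RRRRWR
RRRRRY
RRRRRR
RRRRRR
RRRYRR
RRRKKK
After op 5 paint(2,5,K):
RRRRWR
RRRRRY
RRRRRK
RRRRRR
RRRYRR
RRRKKK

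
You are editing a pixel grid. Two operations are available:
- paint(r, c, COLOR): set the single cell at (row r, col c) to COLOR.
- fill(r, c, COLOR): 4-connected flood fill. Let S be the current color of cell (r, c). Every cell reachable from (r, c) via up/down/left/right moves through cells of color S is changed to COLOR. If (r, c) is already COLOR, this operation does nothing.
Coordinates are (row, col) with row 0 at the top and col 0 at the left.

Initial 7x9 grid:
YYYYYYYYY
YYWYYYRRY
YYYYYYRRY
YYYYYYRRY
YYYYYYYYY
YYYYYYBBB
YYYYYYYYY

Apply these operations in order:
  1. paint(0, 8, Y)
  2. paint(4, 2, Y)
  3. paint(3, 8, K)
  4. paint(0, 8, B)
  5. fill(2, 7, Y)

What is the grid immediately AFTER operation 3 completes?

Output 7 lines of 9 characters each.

After op 1 paint(0,8,Y):
YYYYYYYYY
YYWYYYRRY
YYYYYYRRY
YYYYYYRRY
YYYYYYYYY
YYYYYYBBB
YYYYYYYYY
After op 2 paint(4,2,Y):
YYYYYYYYY
YYWYYYRRY
YYYYYYRRY
YYYYYYRRY
YYYYYYYYY
YYYYYYBBB
YYYYYYYYY
After op 3 paint(3,8,K):
YYYYYYYYY
YYWYYYRRY
YYYYYYRRY
YYYYYYRRK
YYYYYYYYY
YYYYYYBBB
YYYYYYYYY

Answer: YYYYYYYYY
YYWYYYRRY
YYYYYYRRY
YYYYYYRRK
YYYYYYYYY
YYYYYYBBB
YYYYYYYYY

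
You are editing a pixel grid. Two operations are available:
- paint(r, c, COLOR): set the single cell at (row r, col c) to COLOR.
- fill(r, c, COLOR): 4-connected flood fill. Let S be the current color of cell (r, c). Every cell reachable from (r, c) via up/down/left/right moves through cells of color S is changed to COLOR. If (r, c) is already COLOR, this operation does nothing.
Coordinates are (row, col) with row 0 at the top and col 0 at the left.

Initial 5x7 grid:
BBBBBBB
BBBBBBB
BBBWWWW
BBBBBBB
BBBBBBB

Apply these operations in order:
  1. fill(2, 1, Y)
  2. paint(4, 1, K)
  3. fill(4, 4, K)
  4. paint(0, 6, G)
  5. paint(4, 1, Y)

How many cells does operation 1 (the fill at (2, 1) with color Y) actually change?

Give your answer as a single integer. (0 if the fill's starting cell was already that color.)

After op 1 fill(2,1,Y) [31 cells changed]:
YYYYYYY
YYYYYYY
YYYWWWW
YYYYYYY
YYYYYYY

Answer: 31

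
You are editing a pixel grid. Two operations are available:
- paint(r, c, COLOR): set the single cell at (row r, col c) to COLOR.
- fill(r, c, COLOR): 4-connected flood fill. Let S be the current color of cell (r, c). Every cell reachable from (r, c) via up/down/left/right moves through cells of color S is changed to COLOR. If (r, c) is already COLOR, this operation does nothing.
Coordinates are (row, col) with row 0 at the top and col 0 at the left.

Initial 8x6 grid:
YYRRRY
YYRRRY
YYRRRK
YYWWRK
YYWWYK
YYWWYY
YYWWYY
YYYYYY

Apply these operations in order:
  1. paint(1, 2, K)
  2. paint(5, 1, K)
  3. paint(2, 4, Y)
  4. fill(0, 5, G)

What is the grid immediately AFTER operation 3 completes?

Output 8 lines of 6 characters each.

After op 1 paint(1,2,K):
YYRRRY
YYKRRY
YYRRRK
YYWWRK
YYWWYK
YYWWYY
YYWWYY
YYYYYY
After op 2 paint(5,1,K):
YYRRRY
YYKRRY
YYRRRK
YYWWRK
YYWWYK
YKWWYY
YYWWYY
YYYYYY
After op 3 paint(2,4,Y):
YYRRRY
YYKRRY
YYRRYK
YYWWRK
YYWWYK
YKWWYY
YYWWYY
YYYYYY

Answer: YYRRRY
YYKRRY
YYRRYK
YYWWRK
YYWWYK
YKWWYY
YYWWYY
YYYYYY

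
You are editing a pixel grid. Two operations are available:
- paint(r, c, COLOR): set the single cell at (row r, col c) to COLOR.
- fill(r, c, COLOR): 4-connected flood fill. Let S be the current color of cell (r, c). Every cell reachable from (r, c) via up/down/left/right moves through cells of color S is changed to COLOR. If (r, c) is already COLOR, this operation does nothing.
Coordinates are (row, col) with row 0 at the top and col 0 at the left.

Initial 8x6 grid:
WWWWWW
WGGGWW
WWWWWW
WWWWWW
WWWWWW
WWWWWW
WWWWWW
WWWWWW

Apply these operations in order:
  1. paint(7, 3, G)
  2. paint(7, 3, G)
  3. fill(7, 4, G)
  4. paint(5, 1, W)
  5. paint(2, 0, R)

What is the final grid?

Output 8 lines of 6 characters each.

Answer: GGGGGG
GGGGGG
RGGGGG
GGGGGG
GGGGGG
GWGGGG
GGGGGG
GGGGGG

Derivation:
After op 1 paint(7,3,G):
WWWWWW
WGGGWW
WWWWWW
WWWWWW
WWWWWW
WWWWWW
WWWWWW
WWWGWW
After op 2 paint(7,3,G):
WWWWWW
WGGGWW
WWWWWW
WWWWWW
WWWWWW
WWWWWW
WWWWWW
WWWGWW
After op 3 fill(7,4,G) [44 cells changed]:
GGGGGG
GGGGGG
GGGGGG
GGGGGG
GGGGGG
GGGGGG
GGGGGG
GGGGGG
After op 4 paint(5,1,W):
GGGGGG
GGGGGG
GGGGGG
GGGGGG
GGGGGG
GWGGGG
GGGGGG
GGGGGG
After op 5 paint(2,0,R):
GGGGGG
GGGGGG
RGGGGG
GGGGGG
GGGGGG
GWGGGG
GGGGGG
GGGGGG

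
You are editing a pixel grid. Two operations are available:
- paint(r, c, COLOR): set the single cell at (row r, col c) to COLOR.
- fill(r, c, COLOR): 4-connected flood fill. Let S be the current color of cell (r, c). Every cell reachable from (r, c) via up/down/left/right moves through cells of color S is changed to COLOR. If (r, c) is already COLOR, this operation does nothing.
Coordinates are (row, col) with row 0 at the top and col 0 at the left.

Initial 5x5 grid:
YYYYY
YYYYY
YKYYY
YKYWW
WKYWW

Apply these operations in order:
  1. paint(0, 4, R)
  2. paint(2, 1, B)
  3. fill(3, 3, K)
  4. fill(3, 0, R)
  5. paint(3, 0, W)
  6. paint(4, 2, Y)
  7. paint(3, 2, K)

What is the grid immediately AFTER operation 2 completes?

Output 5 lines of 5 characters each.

Answer: YYYYR
YYYYY
YBYYY
YKYWW
WKYWW

Derivation:
After op 1 paint(0,4,R):
YYYYR
YYYYY
YKYYY
YKYWW
WKYWW
After op 2 paint(2,1,B):
YYYYR
YYYYY
YBYYY
YKYWW
WKYWW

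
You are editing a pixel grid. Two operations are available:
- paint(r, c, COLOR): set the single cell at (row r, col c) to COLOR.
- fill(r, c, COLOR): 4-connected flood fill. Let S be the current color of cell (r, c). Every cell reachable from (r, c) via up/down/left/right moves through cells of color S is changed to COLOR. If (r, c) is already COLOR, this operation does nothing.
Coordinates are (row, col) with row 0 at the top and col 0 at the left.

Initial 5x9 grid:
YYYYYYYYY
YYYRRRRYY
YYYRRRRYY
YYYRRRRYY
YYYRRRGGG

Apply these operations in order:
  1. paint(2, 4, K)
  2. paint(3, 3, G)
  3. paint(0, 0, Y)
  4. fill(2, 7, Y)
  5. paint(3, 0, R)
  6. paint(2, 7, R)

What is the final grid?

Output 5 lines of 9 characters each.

After op 1 paint(2,4,K):
YYYYYYYYY
YYYRRRRYY
YYYRKRRYY
YYYRRRRYY
YYYRRRGGG
After op 2 paint(3,3,G):
YYYYYYYYY
YYYRRRRYY
YYYRKRRYY
YYYGRRRYY
YYYRRRGGG
After op 3 paint(0,0,Y):
YYYYYYYYY
YYYRRRRYY
YYYRKRRYY
YYYGRRRYY
YYYRRRGGG
After op 4 fill(2,7,Y) [0 cells changed]:
YYYYYYYYY
YYYRRRRYY
YYYRKRRYY
YYYGRRRYY
YYYRRRGGG
After op 5 paint(3,0,R):
YYYYYYYYY
YYYRRRRYY
YYYRKRRYY
RYYGRRRYY
YYYRRRGGG
After op 6 paint(2,7,R):
YYYYYYYYY
YYYRRRRYY
YYYRKRRRY
RYYGRRRYY
YYYRRRGGG

Answer: YYYYYYYYY
YYYRRRRYY
YYYRKRRRY
RYYGRRRYY
YYYRRRGGG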